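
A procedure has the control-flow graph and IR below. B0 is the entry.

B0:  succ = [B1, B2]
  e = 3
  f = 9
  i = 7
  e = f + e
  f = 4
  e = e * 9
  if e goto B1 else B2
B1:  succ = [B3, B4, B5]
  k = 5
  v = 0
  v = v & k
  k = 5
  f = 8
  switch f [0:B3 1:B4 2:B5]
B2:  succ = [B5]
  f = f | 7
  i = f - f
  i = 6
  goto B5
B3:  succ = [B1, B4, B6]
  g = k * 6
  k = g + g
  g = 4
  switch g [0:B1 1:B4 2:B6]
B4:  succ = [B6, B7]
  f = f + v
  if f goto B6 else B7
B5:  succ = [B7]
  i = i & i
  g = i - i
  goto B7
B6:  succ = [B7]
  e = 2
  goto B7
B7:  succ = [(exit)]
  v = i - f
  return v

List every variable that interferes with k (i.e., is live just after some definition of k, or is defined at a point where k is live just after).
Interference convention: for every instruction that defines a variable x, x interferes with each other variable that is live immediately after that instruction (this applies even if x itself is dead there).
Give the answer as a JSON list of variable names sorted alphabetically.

Per-block:
  B0 def {e,f,i} use ∅
  B1 def {f,k,v} use ∅
  B2 def {f,i} use {f}
  B3 def {g,k} use {k}
  B4 def {f} use {f,v}
  B5 def {g,i} use {i}
  B6 def {e} use ∅
  B7 def {v} use {f,i}

Backward fixpoint:
  B0 li=∅ lo={f,i}
  B1 li={i} lo={f,i,k,v}
  B2 li={f} lo={f,i}
  B3 li={f,i,k,v} lo={f,i,v}
  B4 li={f,i,v} lo={f,i}
  B5 li={f,i} lo={f,i}
  B6 li={f,i} lo={f,i}
  B7 li={f,i} lo=∅

Conflict graph:
  e↔{f,i}
  f↔{e,g,i,k,v}
  g↔{f,i,v}
  i↔{e,f,g,k,v}
  k↔{f,i,v}
  v↔{f,g,i,k}

N(k) = ["f", "i", "v"]

Answer: ["f", "i", "v"]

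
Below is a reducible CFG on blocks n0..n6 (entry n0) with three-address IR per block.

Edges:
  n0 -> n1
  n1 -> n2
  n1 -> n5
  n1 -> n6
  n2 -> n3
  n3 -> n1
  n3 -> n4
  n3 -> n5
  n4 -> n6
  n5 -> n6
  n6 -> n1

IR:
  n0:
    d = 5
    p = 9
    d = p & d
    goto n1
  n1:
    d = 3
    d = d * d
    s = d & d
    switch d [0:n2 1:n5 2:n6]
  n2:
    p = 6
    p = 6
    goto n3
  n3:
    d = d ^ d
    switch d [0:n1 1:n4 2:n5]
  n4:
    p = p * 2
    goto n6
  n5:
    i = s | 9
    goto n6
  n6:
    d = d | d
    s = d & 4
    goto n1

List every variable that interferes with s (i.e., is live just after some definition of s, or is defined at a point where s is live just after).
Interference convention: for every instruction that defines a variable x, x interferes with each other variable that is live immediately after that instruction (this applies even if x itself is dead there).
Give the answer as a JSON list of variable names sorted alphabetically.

Answer: ["d", "p"]

Working:
Block summaries:
  n0: {d,p} / ∅
  n1: {d,s} / ∅
  n2: {p} / ∅
  n3: {d} / {d}
  n4: {p} / {p}
  n5: {i} / {s}
  n6: {d,s} / {d}

Live sets:
  n0: in=∅ out=∅
  n1: in=∅ out={d,s}
  n2: in={d,s} out={d,p,s}
  n3: in={d,p,s} out={d,p,s}
  n4: in={d,p} out={d}
  n5: in={d,s} out={d}
  n6: in={d} out=∅

Conflict graph:
  d↔{i,p,s}
  i↔{d}
  p↔{d,s}
  s↔{d,p}

N(s) = ["d", "p"]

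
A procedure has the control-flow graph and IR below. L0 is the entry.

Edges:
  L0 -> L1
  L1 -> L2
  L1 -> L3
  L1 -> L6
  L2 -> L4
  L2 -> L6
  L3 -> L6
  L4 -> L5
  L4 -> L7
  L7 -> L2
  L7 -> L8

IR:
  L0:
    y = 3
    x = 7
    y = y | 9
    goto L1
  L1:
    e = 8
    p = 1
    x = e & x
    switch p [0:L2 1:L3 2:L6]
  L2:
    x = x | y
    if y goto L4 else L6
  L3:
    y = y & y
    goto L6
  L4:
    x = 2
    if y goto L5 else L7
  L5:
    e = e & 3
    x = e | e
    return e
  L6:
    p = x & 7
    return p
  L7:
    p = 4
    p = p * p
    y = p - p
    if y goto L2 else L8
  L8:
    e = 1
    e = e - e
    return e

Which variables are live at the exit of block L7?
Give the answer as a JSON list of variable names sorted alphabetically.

Block summaries:
  L0: def={x,y} ue=∅
  L1: def={e,p,x} ue={x}
  L2: def={x} ue={x,y}
  L3: def={y} ue={y}
  L4: def={x} ue={y}
  L5: def={e,x} ue={e}
  L6: def={p} ue={x}
  L7: def={p,y} ue=∅
  L8: def={e} ue=∅

Live sets:
  live L0: ∅→{x,y}
  live L1: {x,y}→{e,x,y}
  live L2: {e,x,y}→{e,x,y}
  live L3: {x,y}→{x}
  live L4: {e,y}→{e,x}
  live L5: {e}→∅
  live L6: {x}→∅
  live L7: {e,x}→{e,x,y}
  live L8: ∅→∅

live-out(L7) = ["e", "x", "y"]

Answer: ["e", "x", "y"]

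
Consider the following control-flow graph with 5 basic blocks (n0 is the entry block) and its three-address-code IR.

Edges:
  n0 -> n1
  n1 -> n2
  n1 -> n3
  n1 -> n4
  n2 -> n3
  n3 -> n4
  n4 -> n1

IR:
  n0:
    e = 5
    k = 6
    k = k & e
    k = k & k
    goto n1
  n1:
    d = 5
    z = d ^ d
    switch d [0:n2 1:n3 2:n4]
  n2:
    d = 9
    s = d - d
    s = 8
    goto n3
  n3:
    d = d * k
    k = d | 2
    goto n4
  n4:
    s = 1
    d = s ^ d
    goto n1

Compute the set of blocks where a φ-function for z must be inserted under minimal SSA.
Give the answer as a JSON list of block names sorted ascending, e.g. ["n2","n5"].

Answer: ["n1"]

Derivation:
idom tree: n1←n0 n2←n1 n3←n1 n4←n1
Dom at joins:
  n1: preds {n0,n4}: {n0} ∩ {n0,n1,n4} = {n0}; idom=n0
  n3: preds {n1,n2}: {n0,n1} ∩ {n0,n1,n2} = {n0,n1}; idom=n1
  n4: preds {n1,n3}: {n0,n1} ∩ {n0,n1,n3} = {n0,n1}; idom=n1

Frontier:
  join n1 pred n0: · stop@n0
  join n1 pred n4: n4→n1 stop@n0
  join n3 pred n1: · stop@n1
  join n3 pred n2: n2 stop@n1
  join n4 pred n1: · stop@n1
  join n4 pred n3: n3 stop@n1
  n0 → ∅
  n1 → {n1}
  n2 → {n3}
  n3 → {n4}
  n4 → {n1}

φ for z: defs {n1}
  DF⁺ = {n1}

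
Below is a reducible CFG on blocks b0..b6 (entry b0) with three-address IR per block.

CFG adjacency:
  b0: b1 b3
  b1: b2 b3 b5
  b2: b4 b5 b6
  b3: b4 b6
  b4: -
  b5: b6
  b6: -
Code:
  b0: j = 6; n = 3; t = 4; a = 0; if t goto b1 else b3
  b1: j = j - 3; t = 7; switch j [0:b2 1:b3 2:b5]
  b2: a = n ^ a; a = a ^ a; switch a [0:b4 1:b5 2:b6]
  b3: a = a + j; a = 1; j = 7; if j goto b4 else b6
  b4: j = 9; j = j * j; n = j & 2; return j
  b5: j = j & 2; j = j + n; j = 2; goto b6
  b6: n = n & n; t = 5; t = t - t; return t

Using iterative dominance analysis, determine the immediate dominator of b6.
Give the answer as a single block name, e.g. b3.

Answer: b0

Working:
idom tree: b1←b0 b2←b1 b3←b0 b4←b0 b5←b1 b6←b0
Dom∩ at merges:
  b3: preds {b0,b1}: {b0} ∩ {b0,b1} = {b0}; idom=b0
  b4: preds {b2,b3}: {b0,b1,b2} ∩ {b0,b3} = {b0}; idom=b0
  b5: preds {b1,b2}: {b0,b1} ∩ {b0,b1,b2} = {b0,b1}; idom=b1
  b6: preds {b2,b3,b5}: {b0,b1,b2} ∩ {b0,b3} ∩ {b0,b1,b5} = {b0}; idom=b0

idom(b6) = b0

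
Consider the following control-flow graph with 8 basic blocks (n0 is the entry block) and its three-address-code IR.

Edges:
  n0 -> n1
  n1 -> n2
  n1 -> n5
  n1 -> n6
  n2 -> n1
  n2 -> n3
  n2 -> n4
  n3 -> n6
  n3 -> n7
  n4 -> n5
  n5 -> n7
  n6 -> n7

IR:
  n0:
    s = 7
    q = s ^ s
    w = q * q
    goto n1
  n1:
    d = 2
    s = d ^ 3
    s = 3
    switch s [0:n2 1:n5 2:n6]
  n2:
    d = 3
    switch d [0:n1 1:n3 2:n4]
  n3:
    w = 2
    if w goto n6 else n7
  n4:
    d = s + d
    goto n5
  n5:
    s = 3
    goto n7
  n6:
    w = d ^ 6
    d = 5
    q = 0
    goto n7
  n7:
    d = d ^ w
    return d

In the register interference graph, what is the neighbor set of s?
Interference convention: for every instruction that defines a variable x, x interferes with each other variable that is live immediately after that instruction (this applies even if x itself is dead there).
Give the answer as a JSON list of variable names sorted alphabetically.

Answer: ["d", "w"]

Analysis:
Per-block:
  n0: {q,s,w} / ∅
  n1: {d,s} / ∅
  n2: {d} / ∅
  n3: {w} / ∅
  n4: {d} / {d,s}
  n5: {s} / ∅
  n6: {d,q,w} / {d}
  n7: {d} / {d,w}

Backward fixpoint:
  live n0: ∅→{w}
  live n1: {w}→{d,s,w}
  live n2: {s,w}→{d,s,w}
  live n3: {d}→{d,w}
  live n4: {d,s,w}→{d,w}
  live n5: {d,w}→{d,w}
  live n6: {d}→{d,w}
  live n7: {d,w}→∅

Interference:
  d — {q,s,w}
  q — {d,w}
  s — {d,w}
  w — {d,q,s}

N(s) = ["d", "w"]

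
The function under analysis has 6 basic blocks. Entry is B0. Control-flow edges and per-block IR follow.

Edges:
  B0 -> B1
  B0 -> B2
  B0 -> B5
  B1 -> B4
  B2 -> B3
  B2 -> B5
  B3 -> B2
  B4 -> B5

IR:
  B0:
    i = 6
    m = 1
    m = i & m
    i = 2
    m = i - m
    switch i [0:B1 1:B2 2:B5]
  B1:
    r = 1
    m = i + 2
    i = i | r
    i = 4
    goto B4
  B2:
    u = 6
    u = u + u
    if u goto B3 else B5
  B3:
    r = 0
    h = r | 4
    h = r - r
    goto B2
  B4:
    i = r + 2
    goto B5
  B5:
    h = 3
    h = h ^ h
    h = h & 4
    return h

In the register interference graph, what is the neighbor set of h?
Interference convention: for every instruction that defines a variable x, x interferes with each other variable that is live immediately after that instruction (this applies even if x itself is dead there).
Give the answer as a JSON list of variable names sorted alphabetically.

def/use:
  B0 def {i,m} use ∅
  B1 def {i,m,r} use {i}
  B2 def {u} use ∅
  B3 def {h,r} use ∅
  B4 def {i} use {r}
  B5 def {h} use ∅

Live sets:
  B0: in=∅ out={i}
  B1: in={i} out={r}
  B2: in=∅ out=∅
  B3: in=∅ out=∅
  B4: in={r} out=∅
  B5: in=∅ out=∅

Interfere edges:
  h: {r}
  i: {m,r}
  m: {i,r}
  r: {h,i,m}
  u: ∅

N(h) = ["r"]

Answer: ["r"]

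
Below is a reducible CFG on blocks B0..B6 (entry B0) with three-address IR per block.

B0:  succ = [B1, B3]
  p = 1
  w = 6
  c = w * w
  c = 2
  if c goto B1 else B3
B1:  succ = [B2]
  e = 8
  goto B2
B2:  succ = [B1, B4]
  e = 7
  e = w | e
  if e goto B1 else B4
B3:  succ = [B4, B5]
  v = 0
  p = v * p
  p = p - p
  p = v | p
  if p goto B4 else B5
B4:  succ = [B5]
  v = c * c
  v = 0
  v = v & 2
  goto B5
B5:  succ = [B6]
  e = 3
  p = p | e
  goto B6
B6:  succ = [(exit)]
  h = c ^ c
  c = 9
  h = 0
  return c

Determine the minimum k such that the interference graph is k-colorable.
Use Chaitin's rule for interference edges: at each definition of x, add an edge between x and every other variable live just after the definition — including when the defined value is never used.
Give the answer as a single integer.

Per-block:
  B0 def {c,p,w} use ∅
  B1 def {e} use ∅
  B2 def {e} use {w}
  B3 def {p,v} use {p}
  B4 def {v} use {c}
  B5 def {e,p} use {p}
  B6 def {c,h} use {c}

Liveness:
  live B0: ∅→{c,p,w}
  live B1: {c,p,w}→{c,p,w}
  live B2: {c,p,w}→{c,p,w}
  live B3: {c,p}→{c,p}
  live B4: {c,p}→{c,p}
  live B5: {c,p}→{c}
  live B6: {c}→∅

Conflict graph:
  c — {e,h,p,v,w}
  e — {c,p,w}
  h — {c}
  p — {c,e,v,w}
  v — {c,p}
  w — {c,e,p}

Chromatic number:
  lower bound: {c,e,p,w} mutually conflict ⇒ χ ≥ 4
  4-colouring: c0={c}  c1={h,p}  c2={e,v}  c3={w}
  χ = 4

Answer: 4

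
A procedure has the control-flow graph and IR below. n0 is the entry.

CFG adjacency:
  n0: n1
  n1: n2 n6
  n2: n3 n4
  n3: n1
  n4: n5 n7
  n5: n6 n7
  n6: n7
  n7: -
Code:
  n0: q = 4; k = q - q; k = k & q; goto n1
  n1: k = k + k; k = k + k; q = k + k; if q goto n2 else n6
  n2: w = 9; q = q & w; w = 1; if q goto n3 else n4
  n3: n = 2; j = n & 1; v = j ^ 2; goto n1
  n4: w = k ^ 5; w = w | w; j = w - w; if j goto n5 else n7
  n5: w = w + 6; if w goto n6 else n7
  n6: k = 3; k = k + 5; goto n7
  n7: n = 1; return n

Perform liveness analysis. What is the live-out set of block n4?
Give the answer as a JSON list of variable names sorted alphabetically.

Block summaries:
  n0 def {k,q} use ∅
  n1 def {k,q} use {k}
  n2 def {q,w} use {q}
  n3 def {j,n,v} use ∅
  n4 def {j,w} use {k}
  n5 def {w} use {w}
  n6 def {k} use ∅
  n7 def {n} use ∅

Backward fixpoint:
  n0: in=∅ out={k}
  n1: in={k} out={k,q}
  n2: in={k,q} out={k}
  n3: in={k} out={k}
  n4: in={k} out={w}
  n5: in={w} out=∅
  n6: in=∅ out=∅
  n7: in=∅ out=∅

live-out(n4) = ["w"]

Answer: ["w"]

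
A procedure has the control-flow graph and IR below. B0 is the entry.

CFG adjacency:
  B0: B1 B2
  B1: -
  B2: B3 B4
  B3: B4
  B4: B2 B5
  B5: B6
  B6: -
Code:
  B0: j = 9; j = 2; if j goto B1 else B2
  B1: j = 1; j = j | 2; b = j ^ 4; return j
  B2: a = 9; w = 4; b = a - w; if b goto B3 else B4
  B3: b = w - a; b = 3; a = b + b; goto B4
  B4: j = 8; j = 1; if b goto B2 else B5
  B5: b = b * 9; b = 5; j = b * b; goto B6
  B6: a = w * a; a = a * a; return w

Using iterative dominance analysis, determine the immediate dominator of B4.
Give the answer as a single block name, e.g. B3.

idom tree: B1←B0 B2←B0 B3←B2 B4←B2 B5←B4 B6←B5
Join-block Dom:
  B2: preds {B0,B4}: {B0} ∩ {B0,B2,B4} = {B0}; idom=B0
  B4: preds {B2,B3}: {B0,B2} ∩ {B0,B2,B3} = {B0,B2}; idom=B2

idom(B4) = B2

Answer: B2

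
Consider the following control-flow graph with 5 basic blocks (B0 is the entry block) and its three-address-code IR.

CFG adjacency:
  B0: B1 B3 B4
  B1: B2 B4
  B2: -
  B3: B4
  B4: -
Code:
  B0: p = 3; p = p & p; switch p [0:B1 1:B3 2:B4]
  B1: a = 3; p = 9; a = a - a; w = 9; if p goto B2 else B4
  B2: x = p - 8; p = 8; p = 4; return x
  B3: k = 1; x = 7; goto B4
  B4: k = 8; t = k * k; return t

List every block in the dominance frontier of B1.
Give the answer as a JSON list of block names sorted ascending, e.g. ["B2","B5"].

idom tree: B1←B0 B2←B1 B3←B0 B4←B0
Dom∩ at merges:
  B4: preds {B0,B1,B3}: {B0} ∩ {B0,B1} ∩ {B0,B3} = {B0}; idom=B0

DF derivation:
  join B4 pred B0: · stop@B0
  join B4 pred B1: B1 stop@B0
  join B4 pred B3: B3 stop@B0
  B0: DF=∅
  B1: DF={B4}
  B2: DF=∅
  B3: DF={B4}
  B4: DF=∅

DF(B1) = ["B4"]

Answer: ["B4"]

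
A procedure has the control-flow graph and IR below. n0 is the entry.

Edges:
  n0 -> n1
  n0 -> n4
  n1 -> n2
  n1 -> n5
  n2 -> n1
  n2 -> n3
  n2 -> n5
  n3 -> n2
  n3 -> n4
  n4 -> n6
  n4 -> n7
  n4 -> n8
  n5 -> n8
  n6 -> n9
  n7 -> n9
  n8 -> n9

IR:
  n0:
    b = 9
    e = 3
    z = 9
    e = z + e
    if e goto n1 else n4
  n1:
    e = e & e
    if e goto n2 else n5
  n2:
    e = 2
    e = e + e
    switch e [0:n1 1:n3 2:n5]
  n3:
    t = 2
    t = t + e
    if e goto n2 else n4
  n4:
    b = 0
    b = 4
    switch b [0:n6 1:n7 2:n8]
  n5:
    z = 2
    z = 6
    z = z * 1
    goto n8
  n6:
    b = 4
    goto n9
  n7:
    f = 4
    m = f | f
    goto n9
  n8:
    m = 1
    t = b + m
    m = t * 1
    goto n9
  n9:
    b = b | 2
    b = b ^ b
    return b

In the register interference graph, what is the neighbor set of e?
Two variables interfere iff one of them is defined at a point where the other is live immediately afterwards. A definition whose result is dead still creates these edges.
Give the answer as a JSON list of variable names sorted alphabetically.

Answer: ["b", "t", "z"]

Analysis:
Per-block:
  n0: {b,e,z} / ∅
  n1: {e} / {e}
  n2: {e} / ∅
  n3: {t} / {e}
  n4: {b} / ∅
  n5: {z} / ∅
  n6: {b} / ∅
  n7: {f,m} / ∅
  n8: {m,t} / {b}
  n9: {b} / {b}

Backward fixpoint:
  live n0: ∅→{b,e}
  live n1: {b,e}→{b}
  live n2: {b}→{b,e}
  live n3: {b,e}→{b}
  live n4: ∅→{b}
  live n5: {b}→{b}
  live n6: ∅→{b}
  live n7: {b}→{b}
  live n8: {b}→{b}
  live n9: {b}→∅

Interference:
  b — {e,f,m,t,z}
  e — {b,t,z}
  f — {b}
  m — {b}
  t — {b,e}
  z — {b,e}

N(e) = ["b", "t", "z"]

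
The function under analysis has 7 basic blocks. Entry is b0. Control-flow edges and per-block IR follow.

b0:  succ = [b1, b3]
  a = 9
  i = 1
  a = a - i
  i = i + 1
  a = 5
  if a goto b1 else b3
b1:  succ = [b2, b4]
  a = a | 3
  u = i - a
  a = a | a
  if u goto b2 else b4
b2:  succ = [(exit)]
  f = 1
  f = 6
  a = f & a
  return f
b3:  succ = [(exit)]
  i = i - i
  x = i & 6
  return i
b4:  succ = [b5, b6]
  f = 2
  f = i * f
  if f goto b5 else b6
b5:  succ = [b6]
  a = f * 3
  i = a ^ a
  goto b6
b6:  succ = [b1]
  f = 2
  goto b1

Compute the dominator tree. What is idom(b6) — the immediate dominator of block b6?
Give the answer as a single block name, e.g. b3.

Answer: b4

Derivation:
idom tree: b1←b0 b2←b1 b3←b0 b4←b1 b5←b4 b6←b4
Dom at joins:
  b1: preds {b0,b6}: {b0} ∩ {b0,b1,b4,b6} = {b0}; idom=b0
  b6: preds {b4,b5}: {b0,b1,b4} ∩ {b0,b1,b4,b5} = {b0,b1,b4}; idom=b4

idom(b6) = b4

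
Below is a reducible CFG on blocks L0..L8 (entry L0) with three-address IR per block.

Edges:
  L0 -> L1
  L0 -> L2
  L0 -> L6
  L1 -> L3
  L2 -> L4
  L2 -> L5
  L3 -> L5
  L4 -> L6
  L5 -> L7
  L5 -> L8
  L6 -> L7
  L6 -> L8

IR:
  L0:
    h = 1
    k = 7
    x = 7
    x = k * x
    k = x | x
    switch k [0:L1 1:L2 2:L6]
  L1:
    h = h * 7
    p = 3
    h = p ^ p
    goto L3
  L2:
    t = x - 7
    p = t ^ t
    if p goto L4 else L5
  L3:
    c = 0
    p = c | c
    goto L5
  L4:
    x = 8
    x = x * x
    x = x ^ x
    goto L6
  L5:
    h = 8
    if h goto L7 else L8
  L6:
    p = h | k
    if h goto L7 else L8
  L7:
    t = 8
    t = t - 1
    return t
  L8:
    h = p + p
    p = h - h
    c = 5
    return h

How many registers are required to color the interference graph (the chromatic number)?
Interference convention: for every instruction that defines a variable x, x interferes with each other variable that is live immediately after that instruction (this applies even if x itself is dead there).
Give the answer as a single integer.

Answer: 3

Derivation:
Block summaries:
  L0: {h,k,x} / ∅
  L1: {h,p} / {h}
  L2: {p,t} / {x}
  L3: {c,p} / ∅
  L4: {x} / ∅
  L5: {h} / ∅
  L6: {p} / {h,k}
  L7: {t} / ∅
  L8: {c,h,p} / {p}

Liveness:
  L0 li=∅ lo={h,k,x}
  L1 li={h} lo=∅
  L2 li={h,k,x} lo={h,k,p}
  L3 li=∅ lo={p}
  L4 li={h,k} lo={h,k}
  L5 li={p} lo={p}
  L6 li={h,k} lo={p}
  L7 li=∅ lo=∅
  L8 li={p} lo=∅

Interference:
  c: {h}
  h: {c,k,p,t,x}
  k: {h,p,t,x}
  p: {h,k}
  t: {h,k}
  x: {h,k}

Colouring:
  lower bound: {h,k,p} mutually conflict ⇒ χ ≥ 3
  assign c→R1 h→R0 k→R1 p→R2 t→R2 x→R2 — no edge inside a register ⇒ χ ≤ 3
  χ = 3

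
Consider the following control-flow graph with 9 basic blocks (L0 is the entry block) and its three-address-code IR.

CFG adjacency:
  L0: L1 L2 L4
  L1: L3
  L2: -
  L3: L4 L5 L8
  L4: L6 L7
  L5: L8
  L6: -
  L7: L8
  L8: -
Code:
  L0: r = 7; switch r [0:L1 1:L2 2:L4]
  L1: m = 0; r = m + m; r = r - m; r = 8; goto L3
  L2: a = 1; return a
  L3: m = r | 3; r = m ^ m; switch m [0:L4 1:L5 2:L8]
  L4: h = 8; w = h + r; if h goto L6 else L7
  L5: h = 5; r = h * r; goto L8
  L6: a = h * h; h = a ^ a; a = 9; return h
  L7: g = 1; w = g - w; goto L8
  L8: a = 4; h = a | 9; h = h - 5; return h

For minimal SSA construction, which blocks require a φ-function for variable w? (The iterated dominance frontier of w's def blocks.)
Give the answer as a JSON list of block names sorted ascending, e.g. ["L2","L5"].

idom tree: L1←L0 L2←L0 L3←L1 L4←L0 L5←L3 L6←L4 L7←L4 L8←L0
Dom at joins:
  L4: preds {L0,L3}: {L0} ∩ {L0,L1,L3} = {L0}; idom=L0
  L8: preds {L3,L5,L7}: {L0,L1,L3} ∩ {L0,L1,L3,L5} ∩ {L0,L4,L7} = {L0}; idom=L0

DF walk-up:
  L4←L0: walk · to L0
  L4←L3: walk L3→L1 to L0
  L8←L3: walk L3→L1 to L0
  L8←L5: walk L5→L3→L1 to L0
  L8←L7: walk L7→L4 to L0
  L0: DF=∅
  L1: DF={L4,L8}
  L2: DF=∅
  L3: DF={L4,L8}
  L4: DF={L8}
  L5: DF={L8}
  L6: DF=∅
  L7: DF={L8}
  L8: DF=∅

φ for w: defs {L4,L7}
  DF⁺ = {L8}

Answer: ["L8"]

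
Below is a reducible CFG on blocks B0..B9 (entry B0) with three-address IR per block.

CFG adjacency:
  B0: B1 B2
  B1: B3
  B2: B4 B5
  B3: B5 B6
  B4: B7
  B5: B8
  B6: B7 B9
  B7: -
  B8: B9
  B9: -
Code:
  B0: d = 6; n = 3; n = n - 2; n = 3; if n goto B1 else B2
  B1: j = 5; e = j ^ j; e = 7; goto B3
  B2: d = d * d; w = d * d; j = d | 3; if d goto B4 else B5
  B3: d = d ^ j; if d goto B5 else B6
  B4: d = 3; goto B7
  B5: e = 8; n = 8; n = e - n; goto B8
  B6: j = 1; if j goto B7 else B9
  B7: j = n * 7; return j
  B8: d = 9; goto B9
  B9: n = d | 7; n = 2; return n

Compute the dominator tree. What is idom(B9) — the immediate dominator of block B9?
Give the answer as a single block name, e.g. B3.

idom tree: B1←B0 B2←B0 B3←B1 B4←B2 B5←B0 B6←B3 B7←B0 B8←B5 B9←B0
Join-block Dom:
  B5: preds {B2,B3}: {B0,B2} ∩ {B0,B1,B3} = {B0}; idom=B0
  B7: preds {B4,B6}: {B0,B2,B4} ∩ {B0,B1,B3,B6} = {B0}; idom=B0
  B9: preds {B6,B8}: {B0,B1,B3,B6} ∩ {B0,B5,B8} = {B0}; idom=B0

idom(B9) = B0

Answer: B0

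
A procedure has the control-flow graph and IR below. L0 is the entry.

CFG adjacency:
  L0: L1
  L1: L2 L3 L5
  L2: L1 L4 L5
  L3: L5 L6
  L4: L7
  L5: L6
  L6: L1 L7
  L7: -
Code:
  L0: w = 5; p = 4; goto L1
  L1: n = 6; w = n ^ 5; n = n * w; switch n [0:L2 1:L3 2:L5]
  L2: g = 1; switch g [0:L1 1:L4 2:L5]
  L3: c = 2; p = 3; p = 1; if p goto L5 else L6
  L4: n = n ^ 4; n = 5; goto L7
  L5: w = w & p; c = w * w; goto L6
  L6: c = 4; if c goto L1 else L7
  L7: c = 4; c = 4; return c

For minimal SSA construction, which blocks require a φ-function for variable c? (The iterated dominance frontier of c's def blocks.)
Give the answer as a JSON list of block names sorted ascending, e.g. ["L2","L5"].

idom tree: L1←L0 L2←L1 L3←L1 L4←L2 L5←L1 L6←L1 L7←L1
Dom∩ at merges:
  L1: preds {L0,L2,L6}: {L0} ∩ {L0,L1,L2} ∩ {L0,L1,L6} = {L0}; idom=L0
  L5: preds {L1,L2,L3}: {L0,L1} ∩ {L0,L1,L2} ∩ {L0,L1,L3} = {L0,L1}; idom=L1
  L6: preds {L3,L5}: {L0,L1,L3} ∩ {L0,L1,L5} = {L0,L1}; idom=L1
  L7: preds {L4,L6}: {L0,L1,L2,L4} ∩ {L0,L1,L6} = {L0,L1}; idom=L1

Frontier:
  L1←L0: walk · to L0
  L1←L2: walk L2→L1 to L0
  L1←L6: walk L6→L1 to L0
  L5←L1: walk · to L1
  L5←L2: walk L2 to L1
  L5←L3: walk L3 to L1
  L6←L3: walk L3 to L1
  L6←L5: walk L5 to L1
  L7←L4: walk L4→L2 to L1
  L7←L6: walk L6 to L1
  L0 → ∅
  L1 → {L1}
  L2 → {L1,L5,L7}
  L3 → {L5,L6}
  L4 → {L7}
  L5 → {L6}
  L6 → {L1,L7}
  L7 → ∅

φ for c: defs {L3,L5,L6,L7}
  DF⁺ = {L1,L5,L6,L7}

Answer: ["L1", "L5", "L6", "L7"]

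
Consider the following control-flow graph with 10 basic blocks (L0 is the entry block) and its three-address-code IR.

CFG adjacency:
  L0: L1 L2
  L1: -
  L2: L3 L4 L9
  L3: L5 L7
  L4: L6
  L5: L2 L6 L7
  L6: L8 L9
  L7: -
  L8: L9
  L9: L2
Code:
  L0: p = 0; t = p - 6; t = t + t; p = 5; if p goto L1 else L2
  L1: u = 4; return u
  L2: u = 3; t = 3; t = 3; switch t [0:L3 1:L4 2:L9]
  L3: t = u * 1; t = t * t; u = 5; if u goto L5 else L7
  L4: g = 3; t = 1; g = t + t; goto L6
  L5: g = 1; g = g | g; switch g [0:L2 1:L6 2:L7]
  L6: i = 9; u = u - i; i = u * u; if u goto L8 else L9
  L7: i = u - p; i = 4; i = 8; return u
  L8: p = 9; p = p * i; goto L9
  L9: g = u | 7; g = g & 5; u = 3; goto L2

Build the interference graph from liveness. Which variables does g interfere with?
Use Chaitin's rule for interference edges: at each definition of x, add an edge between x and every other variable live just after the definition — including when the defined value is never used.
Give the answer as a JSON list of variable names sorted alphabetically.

def/use:
  L0: def={p,t} ue=∅
  L1: def={u} ue=∅
  L2: def={t,u} ue=∅
  L3: def={t,u} ue={u}
  L4: def={g,t} ue=∅
  L5: def={g} ue=∅
  L6: def={i,u} ue={u}
  L7: def={i} ue={p,u}
  L8: def={p} ue={i}
  L9: def={g,u} ue={u}

Backward fixpoint:
  live L0: ∅→{p}
  live L1: ∅→∅
  live L2: {p}→{p,u}
  live L3: {p,u}→{p,u}
  live L4: {p,u}→{p,u}
  live L5: {p,u}→{p,u}
  live L6: {p,u}→{i,p,u}
  live L7: {p,u}→∅
  live L8: {i,u}→{p,u}
  live L9: {p,u}→{p}

Interference:
  g: {p,u}
  i: {p,u}
  p: {g,i,t,u}
  t: {p,u}
  u: {g,i,p,t}

N(g) = ["p", "u"]

Answer: ["p", "u"]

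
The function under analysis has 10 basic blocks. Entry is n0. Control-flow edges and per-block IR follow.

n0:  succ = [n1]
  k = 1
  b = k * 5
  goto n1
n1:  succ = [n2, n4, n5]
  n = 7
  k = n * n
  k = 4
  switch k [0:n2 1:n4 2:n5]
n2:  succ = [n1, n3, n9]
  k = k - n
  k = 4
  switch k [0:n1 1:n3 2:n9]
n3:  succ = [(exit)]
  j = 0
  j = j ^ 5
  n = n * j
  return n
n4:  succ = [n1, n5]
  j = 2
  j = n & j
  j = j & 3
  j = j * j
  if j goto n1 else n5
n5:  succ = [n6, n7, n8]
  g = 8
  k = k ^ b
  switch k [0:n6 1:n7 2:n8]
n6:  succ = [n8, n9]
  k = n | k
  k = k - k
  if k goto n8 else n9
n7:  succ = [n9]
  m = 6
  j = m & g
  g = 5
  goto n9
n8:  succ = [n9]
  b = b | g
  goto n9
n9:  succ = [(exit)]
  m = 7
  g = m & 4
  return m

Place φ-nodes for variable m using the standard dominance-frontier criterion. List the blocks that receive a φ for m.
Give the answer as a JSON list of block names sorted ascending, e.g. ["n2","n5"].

idom tree: n1←n0 n2←n1 n3←n2 n4←n1 n5←n1 n6←n5 n7←n5 n8←n5 n9←n1
Join-block Dom:
  n1: preds {n0,n2,n4}: {n0} ∩ {n0,n1,n2} ∩ {n0,n1,n4} = {n0}; idom=n0
  n5: preds {n1,n4}: {n0,n1} ∩ {n0,n1,n4} = {n0,n1}; idom=n1
  n8: preds {n5,n6}: {n0,n1,n5} ∩ {n0,n1,n5,n6} = {n0,n1,n5}; idom=n5
  n9: preds {n2,n6,n7,n8}: {n0,n1,n2} ∩ {n0,n1,n5,n6} ∩ {n0,n1,n5,n7} ∩ {n0,n1,n5,n8} = {n0,n1}; idom=n1

DF derivation:
  join n1 pred n0: · stop@n0
  join n1 pred n2: n2→n1 stop@n0
  join n1 pred n4: n4→n1 stop@n0
  join n5 pred n1: · stop@n1
  join n5 pred n4: n4 stop@n1
  join n8 pred n5: · stop@n5
  join n8 pred n6: n6 stop@n5
  join n9 pred n2: n2 stop@n1
  join n9 pred n6: n6→n5 stop@n1
  join n9 pred n7: n7→n5 stop@n1
  join n9 pred n8: n8→n5 stop@n1
  n0: DF=∅
  n1: DF={n1}
  n2: DF={n1,n9}
  n3: DF=∅
  n4: DF={n1,n5}
  n5: DF={n9}
  n6: DF={n8,n9}
  n7: DF={n9}
  n8: DF={n9}
  n9: DF=∅

φ for m: defs {n7,n9}
  DF⁺ = {n9}

Answer: ["n9"]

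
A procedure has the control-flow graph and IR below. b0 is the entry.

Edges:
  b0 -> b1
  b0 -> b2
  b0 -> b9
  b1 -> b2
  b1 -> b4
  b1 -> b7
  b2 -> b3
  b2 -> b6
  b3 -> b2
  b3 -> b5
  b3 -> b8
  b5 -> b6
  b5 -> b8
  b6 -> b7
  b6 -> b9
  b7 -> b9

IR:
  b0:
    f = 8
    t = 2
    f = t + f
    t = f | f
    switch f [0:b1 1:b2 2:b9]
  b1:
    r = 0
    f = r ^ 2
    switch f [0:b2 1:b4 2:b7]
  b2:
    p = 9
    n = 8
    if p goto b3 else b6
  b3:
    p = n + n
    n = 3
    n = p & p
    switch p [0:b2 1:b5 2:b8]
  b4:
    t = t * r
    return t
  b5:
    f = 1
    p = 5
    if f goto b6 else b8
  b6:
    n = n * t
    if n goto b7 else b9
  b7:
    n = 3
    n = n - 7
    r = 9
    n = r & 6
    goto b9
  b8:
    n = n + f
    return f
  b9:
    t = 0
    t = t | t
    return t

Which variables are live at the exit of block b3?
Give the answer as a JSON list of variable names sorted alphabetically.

Per-block:
  b0: def={f,t} ue=∅
  b1: def={f,r} ue=∅
  b2: def={n,p} ue=∅
  b3: def={n,p} ue={n}
  b4: def={t} ue={r,t}
  b5: def={f,p} ue=∅
  b6: def={n} ue={n,t}
  b7: def={n,r} ue=∅
  b8: def={n} ue={f,n}
  b9: def={t} ue=∅

Live sets:
  live b0: ∅→{f,t}
  live b1: {t}→{f,r,t}
  live b2: {f,t}→{f,n,t}
  live b3: {f,n,t}→{f,n,t}
  live b4: {r,t}→∅
  live b5: {n,t}→{f,n,t}
  live b6: {n,t}→∅
  live b7: ∅→∅
  live b8: {f,n}→∅
  live b9: ∅→∅

live-out(b3) = ["f", "n", "t"]

Answer: ["f", "n", "t"]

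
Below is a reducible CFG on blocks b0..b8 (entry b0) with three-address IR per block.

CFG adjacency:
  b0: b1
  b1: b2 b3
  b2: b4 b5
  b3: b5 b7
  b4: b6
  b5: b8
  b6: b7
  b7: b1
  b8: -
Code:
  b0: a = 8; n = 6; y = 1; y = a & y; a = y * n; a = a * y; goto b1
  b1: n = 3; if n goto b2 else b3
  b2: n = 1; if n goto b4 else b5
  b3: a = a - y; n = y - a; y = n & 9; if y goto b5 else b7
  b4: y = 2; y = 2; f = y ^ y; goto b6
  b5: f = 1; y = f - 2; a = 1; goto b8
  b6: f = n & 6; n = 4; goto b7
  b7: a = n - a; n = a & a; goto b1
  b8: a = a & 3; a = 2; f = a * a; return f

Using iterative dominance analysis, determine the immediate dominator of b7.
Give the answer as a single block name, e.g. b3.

idom tree: b1←b0 b2←b1 b3←b1 b4←b2 b5←b1 b6←b4 b7←b1 b8←b5
Dom at joins:
  b1: preds {b0,b7}: {b0} ∩ {b0,b1,b7} = {b0}; idom=b0
  b5: preds {b2,b3}: {b0,b1,b2} ∩ {b0,b1,b3} = {b0,b1}; idom=b1
  b7: preds {b3,b6}: {b0,b1,b3} ∩ {b0,b1,b2,b4,b6} = {b0,b1}; idom=b1

idom(b7) = b1

Answer: b1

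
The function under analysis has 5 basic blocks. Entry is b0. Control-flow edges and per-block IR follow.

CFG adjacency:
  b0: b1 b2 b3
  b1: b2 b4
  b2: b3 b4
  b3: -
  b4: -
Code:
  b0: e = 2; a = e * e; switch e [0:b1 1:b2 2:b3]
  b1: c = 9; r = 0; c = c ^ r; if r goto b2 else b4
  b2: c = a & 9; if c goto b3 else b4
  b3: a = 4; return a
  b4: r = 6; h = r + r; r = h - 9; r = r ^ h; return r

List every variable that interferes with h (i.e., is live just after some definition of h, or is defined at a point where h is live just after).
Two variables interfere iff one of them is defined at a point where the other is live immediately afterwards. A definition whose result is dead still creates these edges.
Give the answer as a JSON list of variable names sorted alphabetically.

Answer: ["r"]

Working:
Block summaries:
  b0: def={a,e} ue=∅
  b1: def={c,r} ue=∅
  b2: def={c} ue={a}
  b3: def={a} ue=∅
  b4: def={h,r} ue=∅

Backward fixpoint:
  b0: in=∅ out={a}
  b1: in={a} out={a}
  b2: in={a} out=∅
  b3: in=∅ out=∅
  b4: in=∅ out=∅

Interfere edges:
  a: {c,e,r}
  c: {a,r}
  e: {a}
  h: {r}
  r: {a,c,h}

N(h) = ["r"]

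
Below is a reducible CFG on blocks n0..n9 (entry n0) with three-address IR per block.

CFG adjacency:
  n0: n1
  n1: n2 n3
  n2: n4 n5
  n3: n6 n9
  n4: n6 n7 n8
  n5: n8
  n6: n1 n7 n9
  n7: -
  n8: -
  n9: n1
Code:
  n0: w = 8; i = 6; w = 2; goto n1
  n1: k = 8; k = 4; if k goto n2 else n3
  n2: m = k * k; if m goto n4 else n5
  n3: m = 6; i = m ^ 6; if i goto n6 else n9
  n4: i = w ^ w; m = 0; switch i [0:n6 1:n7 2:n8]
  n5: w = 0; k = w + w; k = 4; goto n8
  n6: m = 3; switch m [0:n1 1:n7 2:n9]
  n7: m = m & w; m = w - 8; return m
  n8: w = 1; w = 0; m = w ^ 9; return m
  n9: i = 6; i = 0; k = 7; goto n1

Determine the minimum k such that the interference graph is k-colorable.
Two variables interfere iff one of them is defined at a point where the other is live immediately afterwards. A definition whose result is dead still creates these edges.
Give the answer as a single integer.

def/use:
  n0: def={i,w} ue=∅
  n1: def={k} ue=∅
  n2: def={m} ue={k}
  n3: def={i,m} ue=∅
  n4: def={i,m} ue={w}
  n5: def={k,w} ue=∅
  n6: def={m} ue=∅
  n7: def={m} ue={m,w}
  n8: def={m,w} ue=∅
  n9: def={i,k} ue=∅

Liveness:
  n0 li=∅ lo={w}
  n1 li={w} lo={k,w}
  n2 li={k,w} lo={w}
  n3 li={w} lo={w}
  n4 li={w} lo={m,w}
  n5 li=∅ lo=∅
  n6 li={w} lo={m,w}
  n7 li={m,w} lo=∅
  n8 li=∅ lo=∅
  n9 li={w} lo={w}

Interfere edges:
  i: {m,w}
  k: {w}
  m: {i,w}
  w: {i,k,m}

Registers:
  {i,m,w} pairwise interfere (3-clique) ⇒ χ ≥ 3
  3-colouring: r0={w}  r1={i,k}  r2={m}
  χ = 3

Answer: 3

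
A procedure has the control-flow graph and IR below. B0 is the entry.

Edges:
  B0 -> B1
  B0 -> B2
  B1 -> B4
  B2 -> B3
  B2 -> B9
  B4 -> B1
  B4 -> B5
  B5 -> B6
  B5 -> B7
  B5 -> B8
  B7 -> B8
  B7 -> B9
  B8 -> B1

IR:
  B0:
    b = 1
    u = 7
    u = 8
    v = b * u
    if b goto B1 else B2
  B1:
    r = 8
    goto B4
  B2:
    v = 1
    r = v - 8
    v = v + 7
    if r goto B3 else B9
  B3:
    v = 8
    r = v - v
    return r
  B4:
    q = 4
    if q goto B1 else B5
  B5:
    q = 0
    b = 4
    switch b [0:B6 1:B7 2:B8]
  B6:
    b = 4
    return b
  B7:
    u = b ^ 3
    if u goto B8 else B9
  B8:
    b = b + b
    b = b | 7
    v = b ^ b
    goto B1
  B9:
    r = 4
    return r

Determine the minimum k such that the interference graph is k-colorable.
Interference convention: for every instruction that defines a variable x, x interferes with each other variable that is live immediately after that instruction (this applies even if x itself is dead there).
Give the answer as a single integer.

Block summaries:
  B0 def {b,u,v} use ∅
  B1 def {r} use ∅
  B2 def {r,v} use ∅
  B3 def {r,v} use ∅
  B4 def {q} use ∅
  B5 def {b,q} use ∅
  B6 def {b} use ∅
  B7 def {u} use {b}
  B8 def {b,v} use {b}
  B9 def {r} use ∅

Live sets:
  B0 li=∅ lo=∅
  B1 li=∅ lo=∅
  B2 li=∅ lo=∅
  B3 li=∅ lo=∅
  B4 li=∅ lo=∅
  B5 li=∅ lo={b}
  B6 li=∅ lo=∅
  B7 li={b} lo={b}
  B8 li={b} lo=∅
  B9 li=∅ lo=∅

Interfere edges:
  b: {u,v}
  q: ∅
  r: {v}
  u: {b}
  v: {b,r}

Registers:
  {b,u} pairwise interfere (2-clique) ⇒ χ ≥ 2
  assign b→R0 q→R0 r→R0 u→R1 v→R1 — no edge inside a register ⇒ χ ≤ 2
  χ = 2

Answer: 2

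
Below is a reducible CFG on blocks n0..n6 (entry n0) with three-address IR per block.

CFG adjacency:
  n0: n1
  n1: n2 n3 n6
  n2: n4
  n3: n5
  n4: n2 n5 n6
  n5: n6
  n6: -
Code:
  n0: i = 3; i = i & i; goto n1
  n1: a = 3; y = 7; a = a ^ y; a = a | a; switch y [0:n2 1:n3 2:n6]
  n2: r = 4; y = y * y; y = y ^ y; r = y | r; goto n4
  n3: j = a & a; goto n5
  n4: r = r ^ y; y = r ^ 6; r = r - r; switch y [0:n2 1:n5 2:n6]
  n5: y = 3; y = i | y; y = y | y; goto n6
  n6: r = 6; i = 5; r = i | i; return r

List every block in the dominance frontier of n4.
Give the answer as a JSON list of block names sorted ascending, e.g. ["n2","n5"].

Answer: ["n2", "n5", "n6"]

Working:
idom tree: n1←n0 n2←n1 n3←n1 n4←n2 n5←n1 n6←n1
Dom at joins:
  n2: preds {n1,n4}: {n0,n1} ∩ {n0,n1,n2,n4} = {n0,n1}; idom=n1
  n5: preds {n3,n4}: {n0,n1,n3} ∩ {n0,n1,n2,n4} = {n0,n1}; idom=n1
  n6: preds {n1,n4,n5}: {n0,n1} ∩ {n0,n1,n2,n4} ∩ {n0,n1,n5} = {n0,n1}; idom=n1

DF derivation:
  join n2 pred n1: · stop@n1
  join n2 pred n4: n4→n2 stop@n1
  join n5 pred n3: n3 stop@n1
  join n5 pred n4: n4→n2 stop@n1
  join n6 pred n1: · stop@n1
  join n6 pred n4: n4→n2 stop@n1
  join n6 pred n5: n5 stop@n1
  n0 → ∅
  n1 → ∅
  n2 → {n2,n5,n6}
  n3 → {n5}
  n4 → {n2,n5,n6}
  n5 → {n6}
  n6 → ∅

DF(n4) = ["n2", "n5", "n6"]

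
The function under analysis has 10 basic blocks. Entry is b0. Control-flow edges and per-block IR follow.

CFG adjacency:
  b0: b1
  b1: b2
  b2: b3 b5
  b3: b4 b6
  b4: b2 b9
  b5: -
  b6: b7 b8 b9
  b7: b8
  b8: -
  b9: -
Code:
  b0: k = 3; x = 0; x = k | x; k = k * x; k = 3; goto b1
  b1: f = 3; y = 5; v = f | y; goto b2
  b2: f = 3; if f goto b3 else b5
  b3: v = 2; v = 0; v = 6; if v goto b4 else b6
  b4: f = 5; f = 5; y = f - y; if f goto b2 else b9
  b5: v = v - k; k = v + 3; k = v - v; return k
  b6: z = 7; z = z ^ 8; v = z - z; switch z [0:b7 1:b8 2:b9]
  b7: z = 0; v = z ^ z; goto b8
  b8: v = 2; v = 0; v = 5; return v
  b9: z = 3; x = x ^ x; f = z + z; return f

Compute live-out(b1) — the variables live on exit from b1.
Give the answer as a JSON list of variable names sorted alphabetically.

Per-block:
  b0: def={k,x} ue=∅
  b1: def={f,v,y} ue=∅
  b2: def={f} ue=∅
  b3: def={v} ue=∅
  b4: def={f,y} ue={y}
  b5: def={k,v} ue={k,v}
  b6: def={v,z} ue=∅
  b7: def={v,z} ue=∅
  b8: def={v} ue=∅
  b9: def={f,x,z} ue={x}

Live sets:
  b0 li=∅ lo={k,x}
  b1 li={k,x} lo={k,v,x,y}
  b2 li={k,v,x,y} lo={k,v,x,y}
  b3 li={k,x,y} lo={k,v,x,y}
  b4 li={k,v,x,y} lo={k,v,x,y}
  b5 li={k,v} lo=∅
  b6 li={x} lo={x}
  b7 li=∅ lo=∅
  b8 li=∅ lo=∅
  b9 li={x} lo=∅

live-out(b1) = ["k", "v", "x", "y"]

Answer: ["k", "v", "x", "y"]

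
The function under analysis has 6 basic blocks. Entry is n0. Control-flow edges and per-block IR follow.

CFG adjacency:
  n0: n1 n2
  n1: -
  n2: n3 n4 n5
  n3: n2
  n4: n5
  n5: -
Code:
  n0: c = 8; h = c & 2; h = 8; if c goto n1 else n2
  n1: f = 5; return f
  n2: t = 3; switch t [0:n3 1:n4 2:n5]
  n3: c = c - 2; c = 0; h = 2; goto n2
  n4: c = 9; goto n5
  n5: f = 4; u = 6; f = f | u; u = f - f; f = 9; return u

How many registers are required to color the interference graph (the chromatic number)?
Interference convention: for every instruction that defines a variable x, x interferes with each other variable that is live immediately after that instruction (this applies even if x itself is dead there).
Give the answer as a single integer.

def/use:
  n0: {c,h} / ∅
  n1: {f} / ∅
  n2: {t} / ∅
  n3: {c,h} / {c}
  n4: {c} / ∅
  n5: {f,u} / ∅

Liveness:
  n0: in=∅ out={c}
  n1: in=∅ out=∅
  n2: in={c} out={c}
  n3: in={c} out={c}
  n4: in=∅ out=∅
  n5: in=∅ out=∅

Interference:
  c: {h,t}
  f: {u}
  h: {c}
  t: {c}
  u: {f}

Registers:
  {c,h} pairwise interfere (2-clique) ⇒ χ ≥ 2
  2-colouring: R0={c,f}  R1={h,t,u}
  χ = 2

Answer: 2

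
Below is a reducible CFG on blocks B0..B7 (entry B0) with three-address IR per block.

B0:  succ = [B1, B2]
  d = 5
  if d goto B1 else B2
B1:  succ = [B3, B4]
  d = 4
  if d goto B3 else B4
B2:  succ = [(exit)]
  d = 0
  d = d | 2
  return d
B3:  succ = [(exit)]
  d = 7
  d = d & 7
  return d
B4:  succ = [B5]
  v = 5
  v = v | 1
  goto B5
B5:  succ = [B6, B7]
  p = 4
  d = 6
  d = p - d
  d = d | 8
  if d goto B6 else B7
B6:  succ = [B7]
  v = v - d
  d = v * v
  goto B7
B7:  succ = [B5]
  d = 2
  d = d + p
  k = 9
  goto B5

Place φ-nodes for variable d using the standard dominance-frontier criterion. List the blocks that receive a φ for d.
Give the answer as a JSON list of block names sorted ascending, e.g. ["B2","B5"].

idom tree: B1←B0 B2←B0 B3←B1 B4←B1 B5←B4 B6←B5 B7←B5
Join-block Dom:
  B5: preds {B4,B7}: {B0,B1,B4} ∩ {B0,B1,B4,B5,B7} = {B0,B1,B4}; idom=B4
  B7: preds {B5,B6}: {B0,B1,B4,B5} ∩ {B0,B1,B4,B5,B6} = {B0,B1,B4,B5}; idom=B5

DF derivation:
  B5←B4: walk · to B4
  B5←B7: walk B7→B5 to B4
  B7←B5: walk · to B5
  B7←B6: walk B6 to B5
  DF(B0)=∅
  DF(B1)=∅
  DF(B2)=∅
  DF(B3)=∅
  DF(B4)=∅
  DF(B5)={B5}
  DF(B6)={B7}
  DF(B7)={B5}

φ for d: defs {B0,B1,B2,B3,B5,B6,B7}
  DF⁺ = {B5,B7}

Answer: ["B5", "B7"]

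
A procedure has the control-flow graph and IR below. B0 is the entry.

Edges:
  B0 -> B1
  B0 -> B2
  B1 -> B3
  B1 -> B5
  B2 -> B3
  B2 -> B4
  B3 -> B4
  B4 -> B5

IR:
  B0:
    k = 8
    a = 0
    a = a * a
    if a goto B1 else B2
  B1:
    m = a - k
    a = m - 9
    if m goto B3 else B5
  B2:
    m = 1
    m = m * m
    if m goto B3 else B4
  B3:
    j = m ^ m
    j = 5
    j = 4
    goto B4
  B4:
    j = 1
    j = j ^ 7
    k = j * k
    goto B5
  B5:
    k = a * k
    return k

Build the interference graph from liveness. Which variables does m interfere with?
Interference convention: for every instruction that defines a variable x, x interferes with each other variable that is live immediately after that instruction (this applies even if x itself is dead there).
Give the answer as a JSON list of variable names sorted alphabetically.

Answer: ["a", "k"]

Derivation:
Block summaries:
  B0: {a,k} / ∅
  B1: {a,m} / {a,k}
  B2: {m} / ∅
  B3: {j} / {m}
  B4: {j,k} / {k}
  B5: {k} / {a,k}

Liveness:
  live B0: ∅→{a,k}
  live B1: {a,k}→{a,k,m}
  live B2: {a,k}→{a,k,m}
  live B3: {a,k,m}→{a,k}
  live B4: {a,k}→{a,k}
  live B5: {a,k}→∅

Interference:
  a: {j,k,m}
  j: {a,k}
  k: {a,j,m}
  m: {a,k}

N(m) = ["a", "k"]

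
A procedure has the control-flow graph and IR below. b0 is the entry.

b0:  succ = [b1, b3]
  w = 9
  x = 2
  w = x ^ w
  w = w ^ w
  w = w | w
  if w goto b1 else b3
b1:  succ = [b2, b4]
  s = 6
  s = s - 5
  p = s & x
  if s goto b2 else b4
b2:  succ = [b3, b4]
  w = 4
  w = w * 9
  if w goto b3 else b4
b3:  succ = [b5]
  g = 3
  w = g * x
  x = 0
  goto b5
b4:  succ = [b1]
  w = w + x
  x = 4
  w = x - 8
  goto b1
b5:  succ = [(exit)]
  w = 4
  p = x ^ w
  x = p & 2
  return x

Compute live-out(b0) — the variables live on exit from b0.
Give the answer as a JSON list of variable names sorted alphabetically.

Per-block:
  b0: {w,x} / ∅
  b1: {p,s} / {x}
  b2: {w} / ∅
  b3: {g,w,x} / {x}
  b4: {w,x} / {w,x}
  b5: {p,w,x} / {x}

Liveness:
  b0: in=∅ out={w,x}
  b1: in={w,x} out={w,x}
  b2: in={x} out={w,x}
  b3: in={x} out={x}
  b4: in={w,x} out={w,x}
  b5: in={x} out=∅

live-out(b0) = ["w", "x"]

Answer: ["w", "x"]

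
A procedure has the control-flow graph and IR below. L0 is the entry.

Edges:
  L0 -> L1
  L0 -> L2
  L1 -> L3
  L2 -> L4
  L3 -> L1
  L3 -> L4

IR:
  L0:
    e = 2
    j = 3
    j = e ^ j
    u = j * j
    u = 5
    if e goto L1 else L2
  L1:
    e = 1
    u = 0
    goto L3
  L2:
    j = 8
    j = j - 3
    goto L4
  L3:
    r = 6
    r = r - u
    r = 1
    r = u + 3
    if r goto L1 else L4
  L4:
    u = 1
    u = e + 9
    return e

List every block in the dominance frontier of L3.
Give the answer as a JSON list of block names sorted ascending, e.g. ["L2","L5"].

idom tree: L1←L0 L2←L0 L3←L1 L4←L0
Join-block Dom:
  L1: preds {L0,L3}: {L0} ∩ {L0,L1,L3} = {L0}; idom=L0
  L4: preds {L2,L3}: {L0,L2} ∩ {L0,L1,L3} = {L0}; idom=L0

DF walk-up:
  join L1 pred L0: · stop@L0
  join L1 pred L3: L3→L1 stop@L0
  join L4 pred L2: L2 stop@L0
  join L4 pred L3: L3→L1 stop@L0
  DF(L0)=∅
  DF(L1)={L1,L4}
  DF(L2)={L4}
  DF(L3)={L1,L4}
  DF(L4)=∅

DF(L3) = ["L1", "L4"]

Answer: ["L1", "L4"]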